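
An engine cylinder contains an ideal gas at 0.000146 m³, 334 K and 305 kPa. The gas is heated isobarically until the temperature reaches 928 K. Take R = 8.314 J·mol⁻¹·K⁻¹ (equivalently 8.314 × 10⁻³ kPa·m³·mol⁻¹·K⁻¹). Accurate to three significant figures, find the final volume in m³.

P constant ⇒ V ∝ T: P₂ = P₁; V₂ = V₁·(T₂/T₁) = 0.0004057 m³.

V₂ ≈ 0.000406 m³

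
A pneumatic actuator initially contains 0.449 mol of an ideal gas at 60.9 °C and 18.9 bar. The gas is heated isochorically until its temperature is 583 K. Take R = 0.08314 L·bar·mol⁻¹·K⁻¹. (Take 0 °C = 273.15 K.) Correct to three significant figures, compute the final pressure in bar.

Convert: T₁ = 334.0 K.
From PV = nRT: V₁ = nRT₁/P₁ = 0.6598 L.
V constant ⇒ P ∝ T: V₂ = V₁; P₂ = P₁·(T₂/T₁) = 32.99 bar.

P₂ ≈ 33.0 bar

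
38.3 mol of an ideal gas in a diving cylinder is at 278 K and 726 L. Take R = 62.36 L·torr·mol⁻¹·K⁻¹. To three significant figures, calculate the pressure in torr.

P ≈ 915 torr

PV = nRT ⇒ P = nRT/V = (38.3 × 62.36 × 278) / 726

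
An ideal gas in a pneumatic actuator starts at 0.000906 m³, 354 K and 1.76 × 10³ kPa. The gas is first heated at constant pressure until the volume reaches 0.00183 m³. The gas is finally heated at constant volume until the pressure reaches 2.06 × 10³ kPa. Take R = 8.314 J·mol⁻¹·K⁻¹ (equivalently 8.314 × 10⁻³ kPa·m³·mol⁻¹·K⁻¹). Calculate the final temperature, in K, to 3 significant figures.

T₃ ≈ 837 K

P constant ⇒ V ∝ T: P₂ = P₁; T₂ = T₁·(V₂/V₁) = 715.0 K.
Isochoric, so P/T is constant: V₃ = V₂; T₃ = T₂·(P₃/P₂) = 836.9 K.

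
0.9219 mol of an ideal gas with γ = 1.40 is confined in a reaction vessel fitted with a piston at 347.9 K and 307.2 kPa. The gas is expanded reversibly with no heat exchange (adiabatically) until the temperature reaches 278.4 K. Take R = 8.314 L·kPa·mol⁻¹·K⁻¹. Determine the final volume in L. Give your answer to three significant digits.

From PV = nRT: V₁ = nRT₁/P₁ = 8.680 L.
Adiabatic (γ = 1.40), T V^(γ−1) and P V^γ constant: P₂ = P₁·(T₂/T₁)^(γ/(γ−1)) = 140.8 kPa; V₂ = V₁·(T₁/T₂)^(1/(γ−1)) = 15.15 L.

V₂ ≈ 15.2 L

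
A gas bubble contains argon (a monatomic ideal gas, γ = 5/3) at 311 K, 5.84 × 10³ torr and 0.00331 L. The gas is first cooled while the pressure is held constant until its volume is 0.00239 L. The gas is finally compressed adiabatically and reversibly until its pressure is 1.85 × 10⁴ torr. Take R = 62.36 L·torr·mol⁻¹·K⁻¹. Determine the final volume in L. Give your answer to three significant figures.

V₃ ≈ 0.00120 L

P constant ⇒ V ∝ T: P₂ = P₁; T₂ = T₁·(V₂/V₁) = 224.6 K.
Adiabatic (γ = 5/3), T V^(γ−1) and P V^γ constant: T₃ = T₂·(P₃/P₂)^((γ−1)/γ) = 356.2 K; V₃ = V₂·(P₂/P₃)^(1/γ) = 0.001197 L.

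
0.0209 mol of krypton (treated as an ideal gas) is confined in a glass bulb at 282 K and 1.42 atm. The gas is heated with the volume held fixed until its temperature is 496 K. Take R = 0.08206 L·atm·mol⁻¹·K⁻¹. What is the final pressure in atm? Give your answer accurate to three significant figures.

P₂ ≈ 2.50 atm

From PV = nRT: V₁ = nRT₁/P₁ = 0.3406 L.
V constant ⇒ P ∝ T: V₂ = V₁; P₂ = P₁·(T₂/T₁) = 2.498 atm.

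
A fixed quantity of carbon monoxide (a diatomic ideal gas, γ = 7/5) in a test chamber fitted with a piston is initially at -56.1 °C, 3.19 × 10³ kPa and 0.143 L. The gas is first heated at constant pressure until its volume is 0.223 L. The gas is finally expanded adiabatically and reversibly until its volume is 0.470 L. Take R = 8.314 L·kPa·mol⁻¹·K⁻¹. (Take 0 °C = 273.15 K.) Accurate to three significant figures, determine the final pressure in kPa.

P₃ ≈ 1.12e+03 kPa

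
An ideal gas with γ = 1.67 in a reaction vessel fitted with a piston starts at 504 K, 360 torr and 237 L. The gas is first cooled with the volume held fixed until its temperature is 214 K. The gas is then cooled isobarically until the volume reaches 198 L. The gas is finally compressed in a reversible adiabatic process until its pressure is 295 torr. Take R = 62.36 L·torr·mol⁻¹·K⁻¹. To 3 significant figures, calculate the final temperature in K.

T₄ ≈ 233 K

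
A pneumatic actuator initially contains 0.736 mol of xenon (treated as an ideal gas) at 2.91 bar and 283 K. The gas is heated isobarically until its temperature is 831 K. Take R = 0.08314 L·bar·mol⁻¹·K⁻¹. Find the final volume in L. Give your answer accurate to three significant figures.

V₂ ≈ 17.5 L

From PV = nRT: V₁ = nRT₁/P₁ = 5.951 L.
Isobaric, so V/T is constant: P₂ = P₁; V₂ = V₁·(T₂/T₁) = 17.47 L.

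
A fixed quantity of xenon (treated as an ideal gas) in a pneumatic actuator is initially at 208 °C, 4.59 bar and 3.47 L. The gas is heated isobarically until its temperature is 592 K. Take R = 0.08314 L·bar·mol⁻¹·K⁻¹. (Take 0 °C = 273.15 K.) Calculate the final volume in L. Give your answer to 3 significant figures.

Convert: T₁ = 481.1 K.
P constant ⇒ V ∝ T: P₂ = P₁; V₂ = V₁·(T₂/T₁) = 4.269 L.

V₂ ≈ 4.27 L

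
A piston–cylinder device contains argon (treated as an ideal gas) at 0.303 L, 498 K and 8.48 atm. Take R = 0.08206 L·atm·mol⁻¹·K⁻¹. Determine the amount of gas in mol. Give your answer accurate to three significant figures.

n ≈ 0.0629 mol

PV = nRT ⇒ n = PV/(RT) = (8.48 × 0.303) / (0.08206 × 498)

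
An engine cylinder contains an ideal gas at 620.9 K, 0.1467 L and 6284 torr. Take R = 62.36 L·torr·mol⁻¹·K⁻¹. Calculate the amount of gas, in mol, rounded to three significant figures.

PV = nRT ⇒ n = PV/(RT) = (6284 × 0.1467) / (62.36 × 620.9)

n ≈ 0.0238 mol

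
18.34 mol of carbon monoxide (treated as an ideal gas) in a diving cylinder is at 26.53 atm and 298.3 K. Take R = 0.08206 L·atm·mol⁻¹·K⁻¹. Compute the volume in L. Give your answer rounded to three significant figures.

V ≈ 16.9 L

PV = nRT ⇒ V = nRT/P = (18.34 × 0.08206 × 298.3) / 26.53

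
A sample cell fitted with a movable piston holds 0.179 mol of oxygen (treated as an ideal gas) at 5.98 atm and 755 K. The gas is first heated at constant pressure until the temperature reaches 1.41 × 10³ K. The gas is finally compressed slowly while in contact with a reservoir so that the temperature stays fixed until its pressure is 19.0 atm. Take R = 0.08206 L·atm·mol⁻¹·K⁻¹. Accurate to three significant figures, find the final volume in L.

V₃ ≈ 1.09 L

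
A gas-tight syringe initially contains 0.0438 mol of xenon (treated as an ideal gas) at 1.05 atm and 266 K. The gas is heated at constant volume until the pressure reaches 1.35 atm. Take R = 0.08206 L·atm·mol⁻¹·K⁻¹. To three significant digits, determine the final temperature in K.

From PV = nRT: V₁ = nRT₁/P₁ = 0.9105 L.
Isochoric, so P/T is constant: V₂ = V₁; T₂ = T₁·(P₂/P₁) = 342.0 K.

T₂ ≈ 342 K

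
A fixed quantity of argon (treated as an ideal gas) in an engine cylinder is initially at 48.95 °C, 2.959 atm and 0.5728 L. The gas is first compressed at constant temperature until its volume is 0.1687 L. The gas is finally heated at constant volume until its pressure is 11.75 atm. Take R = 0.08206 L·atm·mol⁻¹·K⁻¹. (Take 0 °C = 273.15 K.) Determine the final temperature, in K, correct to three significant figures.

Convert: T₁ = 322.1 K.
Isothermal, so P V is constant: T₂ = T₁; P₂ = P₁·(V₁/V₂) = 10.05 atm.
Isochoric, so P/T is constant: V₃ = V₂; T₃ = T₂·(P₃/P₂) = 376.7 K.

T₃ ≈ 377 K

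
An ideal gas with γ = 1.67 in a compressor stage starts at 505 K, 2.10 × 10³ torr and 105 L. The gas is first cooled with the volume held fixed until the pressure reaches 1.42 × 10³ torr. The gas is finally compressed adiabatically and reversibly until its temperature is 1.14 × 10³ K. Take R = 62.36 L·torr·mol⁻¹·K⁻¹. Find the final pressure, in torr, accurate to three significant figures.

Isochoric, so P/T is constant: V₂ = V₁; T₂ = T₁·(P₂/P₁) = 341.5 K.
Adiabatic (γ = 1.67), T V^(γ−1) and P V^γ constant: P₃ = P₂·(T₃/T₂)^(γ/(γ−1)) = 2.866e+04 torr; V₃ = V₂·(T₂/T₃)^(1/(γ−1)) = 17.37 L.

P₃ ≈ 2.87e+04 torr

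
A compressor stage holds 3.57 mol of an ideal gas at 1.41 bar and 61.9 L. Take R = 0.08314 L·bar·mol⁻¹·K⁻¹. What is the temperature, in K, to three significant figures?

PV = nRT ⇒ T = PV/(nR) = (1.41 × 61.9) / (3.57 × 0.08314)

T ≈ 294 K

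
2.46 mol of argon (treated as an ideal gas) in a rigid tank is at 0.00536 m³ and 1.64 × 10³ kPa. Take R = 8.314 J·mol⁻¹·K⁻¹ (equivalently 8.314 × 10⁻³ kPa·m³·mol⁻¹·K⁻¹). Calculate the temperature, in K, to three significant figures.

PV = nRT ⇒ T = PV/(nR) = (1.64e+03 × 0.00536) / (2.46 × 8.314 × 10⁻³)

T ≈ 430 K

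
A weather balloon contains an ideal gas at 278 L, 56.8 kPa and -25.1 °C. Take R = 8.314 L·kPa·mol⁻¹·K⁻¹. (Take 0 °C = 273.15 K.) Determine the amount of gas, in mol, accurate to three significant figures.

n ≈ 7.66 mol

Convert: T = 248.05 K.
PV = nRT ⇒ n = PV/(RT) = (56.8 × 278) / (8.314 × 248.05)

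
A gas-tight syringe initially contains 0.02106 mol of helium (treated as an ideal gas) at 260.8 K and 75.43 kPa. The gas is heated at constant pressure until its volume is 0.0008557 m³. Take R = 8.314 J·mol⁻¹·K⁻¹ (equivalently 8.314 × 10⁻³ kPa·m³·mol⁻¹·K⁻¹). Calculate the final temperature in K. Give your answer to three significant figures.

From PV = nRT: V₁ = nRT₁/P₁ = 0.0006054 m³.
P constant ⇒ V ∝ T: P₂ = P₁; T₂ = T₁·(V₂/V₁) = 368.6 K.

T₂ ≈ 369 K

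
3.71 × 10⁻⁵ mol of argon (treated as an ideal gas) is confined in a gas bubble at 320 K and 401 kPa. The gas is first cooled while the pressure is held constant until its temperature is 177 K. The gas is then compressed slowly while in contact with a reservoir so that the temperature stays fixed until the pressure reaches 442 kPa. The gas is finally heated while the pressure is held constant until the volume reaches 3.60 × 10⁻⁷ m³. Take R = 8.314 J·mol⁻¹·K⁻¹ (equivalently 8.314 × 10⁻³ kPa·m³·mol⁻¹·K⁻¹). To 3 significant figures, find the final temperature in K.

From PV = nRT: V₁ = nRT₁/P₁ = 2.461e-07 m³.
P constant ⇒ V ∝ T: P₂ = P₁; V₂ = V₁·(T₂/T₁) = 1.361e-07 m³.
Isothermal, so P V is constant: T₃ = T₂; V₃ = V₂·(P₂/P₃) = 1.235e-07 m³.
P constant ⇒ V ∝ T: P₄ = P₃; T₄ = T₃·(V₄/V₃) = 515.9 K.

T₄ ≈ 516 K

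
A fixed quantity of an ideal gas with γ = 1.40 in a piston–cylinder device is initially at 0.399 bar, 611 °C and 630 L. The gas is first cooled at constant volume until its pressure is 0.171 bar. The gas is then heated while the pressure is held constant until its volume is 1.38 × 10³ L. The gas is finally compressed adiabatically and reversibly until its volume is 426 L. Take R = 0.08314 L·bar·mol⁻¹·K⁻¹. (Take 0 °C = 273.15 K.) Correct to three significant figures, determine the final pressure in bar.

Convert: T₁ = 884.1 K.
V constant ⇒ P ∝ T: V₂ = V₁; T₂ = T₁·(P₂/P₁) = 378.9 K.
Isobaric, so V/T is constant: P₃ = P₂; T₃ = T₂·(V₃/V₂) = 830.0 K.
Adiabatic (γ = 1.40), T V^(γ−1) and P V^γ constant: T₄ = T₃·(V₃/V₄)^(γ−1) = 1328 K; P₄ = P₃·(V₃/V₄)^γ = 0.8864 bar.

P₄ ≈ 0.886 bar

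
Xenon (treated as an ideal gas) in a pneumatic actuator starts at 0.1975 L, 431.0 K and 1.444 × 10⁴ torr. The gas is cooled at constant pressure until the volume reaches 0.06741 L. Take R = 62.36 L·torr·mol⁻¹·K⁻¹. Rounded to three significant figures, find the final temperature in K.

T₂ ≈ 147 K

P constant ⇒ V ∝ T: P₂ = P₁; T₂ = T₁·(V₂/V₁) = 147.1 K.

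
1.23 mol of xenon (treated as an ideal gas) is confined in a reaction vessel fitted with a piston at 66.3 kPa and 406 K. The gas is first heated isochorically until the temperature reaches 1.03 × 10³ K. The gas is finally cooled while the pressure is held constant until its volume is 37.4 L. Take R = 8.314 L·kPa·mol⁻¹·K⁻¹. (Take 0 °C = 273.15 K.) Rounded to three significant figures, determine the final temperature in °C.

From PV = nRT: V₁ = nRT₁/P₁ = 62.62 L.
Isochoric, so P/T is constant: V₂ = V₁; P₂ = P₁·(T₂/T₁) = 168.2 kPa.
Isobaric, so V/T is constant: P₃ = P₂; T₃ = T₂·(V₃/V₂) = 615.2 K.

T₃ ≈ 342 °C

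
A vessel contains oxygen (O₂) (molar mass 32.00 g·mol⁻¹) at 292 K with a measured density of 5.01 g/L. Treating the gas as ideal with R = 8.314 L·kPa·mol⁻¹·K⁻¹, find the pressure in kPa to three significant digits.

ρ = PM/(RT) ⇒ P = ρRT/M = (5.01 × 8.314 × 292.0) / 32.00

P ≈ 380 kPa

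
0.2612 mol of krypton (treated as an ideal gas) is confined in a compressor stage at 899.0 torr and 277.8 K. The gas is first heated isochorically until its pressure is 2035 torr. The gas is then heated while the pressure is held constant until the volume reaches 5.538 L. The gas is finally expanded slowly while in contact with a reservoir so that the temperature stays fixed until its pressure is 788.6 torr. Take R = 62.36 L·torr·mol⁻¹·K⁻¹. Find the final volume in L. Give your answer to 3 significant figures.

From PV = nRT: V₁ = nRT₁/P₁ = 5.033 L.
Isochoric, so P/T is constant: V₂ = V₁; T₂ = T₁·(P₂/P₁) = 628.8 K.
Isobaric, so V/T is constant: P₃ = P₂; T₃ = T₂·(V₃/V₂) = 691.9 K.
T constant ⇒ Boyle's law P V = const: T₄ = T₃; V₄ = V₃·(P₃/P₄) = 14.29 L.

V₄ ≈ 14.3 L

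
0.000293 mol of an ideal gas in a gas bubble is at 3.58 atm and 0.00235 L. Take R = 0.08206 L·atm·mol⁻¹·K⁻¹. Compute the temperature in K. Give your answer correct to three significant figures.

T ≈ 350 K

PV = nRT ⇒ T = PV/(nR) = (3.58 × 0.00235) / (0.000293 × 0.08206)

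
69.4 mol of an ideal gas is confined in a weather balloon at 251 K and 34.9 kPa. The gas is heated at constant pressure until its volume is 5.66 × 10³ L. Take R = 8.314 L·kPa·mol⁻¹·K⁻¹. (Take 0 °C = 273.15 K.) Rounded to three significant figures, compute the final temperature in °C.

T₂ ≈ 69.2 °C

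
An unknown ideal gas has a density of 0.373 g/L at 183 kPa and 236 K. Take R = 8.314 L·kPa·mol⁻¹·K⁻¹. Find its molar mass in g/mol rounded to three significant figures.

M ≈ 4.00 g/mol

ρ = PM/(RT) ⇒ M = ρRT/P = (0.373 × 8.314 × 236.0) / 183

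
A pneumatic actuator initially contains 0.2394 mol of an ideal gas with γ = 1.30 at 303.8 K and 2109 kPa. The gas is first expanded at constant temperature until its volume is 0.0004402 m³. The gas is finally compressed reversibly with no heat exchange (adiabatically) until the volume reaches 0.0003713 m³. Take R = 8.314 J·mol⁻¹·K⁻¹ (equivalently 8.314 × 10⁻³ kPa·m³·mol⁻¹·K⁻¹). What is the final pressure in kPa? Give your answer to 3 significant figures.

From PV = nRT: V₁ = nRT₁/P₁ = 0.0002867 m³.
T constant ⇒ Boyle's law P V = const: T₂ = T₁; P₂ = P₁·(V₁/V₂) = 1374 kPa.
Reversible adiabatic, γ = 1.30: T₃ = T₂·(V₂/V₃)^(γ−1) = 319.7 K; P₃ = P₂·(V₂/V₃)^γ = 1714 kPa.

P₃ ≈ 1.71e+03 kPa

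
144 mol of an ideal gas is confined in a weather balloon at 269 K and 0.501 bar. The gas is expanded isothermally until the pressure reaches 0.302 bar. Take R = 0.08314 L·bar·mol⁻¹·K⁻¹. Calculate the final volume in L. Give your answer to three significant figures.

V₂ ≈ 1.07e+04 L

From PV = nRT: V₁ = nRT₁/P₁ = 6428 L.
T constant ⇒ Boyle's law P V = const: T₂ = T₁; V₂ = V₁·(P₁/P₂) = 1.066e+04 L.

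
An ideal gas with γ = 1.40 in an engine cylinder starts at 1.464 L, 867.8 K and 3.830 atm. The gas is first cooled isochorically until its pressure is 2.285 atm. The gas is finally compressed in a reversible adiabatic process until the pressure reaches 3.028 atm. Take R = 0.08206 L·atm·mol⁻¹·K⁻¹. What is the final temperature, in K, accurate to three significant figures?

T₃ ≈ 561 K

V constant ⇒ P ∝ T: V₂ = V₁; T₂ = T₁·(P₂/P₁) = 517.7 K.
Adiabatic (γ = 1.40), T V^(γ−1) and P V^γ constant: T₃ = T₂·(P₃/P₂)^((γ−1)/γ) = 561.1 K; V₃ = V₂·(P₂/P₃)^(1/γ) = 1.197 L.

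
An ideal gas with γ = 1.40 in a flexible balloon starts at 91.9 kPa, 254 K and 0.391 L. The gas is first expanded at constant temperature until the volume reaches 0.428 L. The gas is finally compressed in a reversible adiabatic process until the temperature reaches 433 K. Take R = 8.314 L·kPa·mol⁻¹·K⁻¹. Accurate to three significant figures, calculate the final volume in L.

V₃ ≈ 0.113 L

T constant ⇒ Boyle's law P V = const: T₂ = T₁; P₂ = P₁·(V₁/V₂) = 83.96 kPa.
Reversible adiabatic, γ = 1.40: P₃ = P₂·(T₃/T₂)^(γ/(γ−1)) = 543.0 kPa; V₃ = V₂·(T₂/T₃)^(1/(γ−1)) = 0.1128 L.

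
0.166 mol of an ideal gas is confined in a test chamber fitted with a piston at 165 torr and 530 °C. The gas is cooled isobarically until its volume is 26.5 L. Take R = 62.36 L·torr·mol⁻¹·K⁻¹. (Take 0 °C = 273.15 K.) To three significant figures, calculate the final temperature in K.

T₂ ≈ 422 K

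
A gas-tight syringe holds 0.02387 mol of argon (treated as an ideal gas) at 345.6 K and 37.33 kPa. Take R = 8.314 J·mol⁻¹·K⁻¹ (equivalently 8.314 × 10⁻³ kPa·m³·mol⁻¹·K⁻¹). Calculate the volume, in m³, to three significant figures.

PV = nRT ⇒ V = nRT/P = (0.02387 × 8.314 × 10⁻³ × 345.6) / 37.33

V ≈ 0.00184 m³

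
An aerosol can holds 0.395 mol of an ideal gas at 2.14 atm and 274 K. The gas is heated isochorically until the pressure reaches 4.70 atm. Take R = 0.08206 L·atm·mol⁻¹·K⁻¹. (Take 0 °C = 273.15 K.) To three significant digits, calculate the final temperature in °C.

From PV = nRT: V₁ = nRT₁/P₁ = 4.150 L.
V constant ⇒ P ∝ T: V₂ = V₁; T₂ = T₁·(P₂/P₁) = 601.8 K.

T₂ ≈ 329 °C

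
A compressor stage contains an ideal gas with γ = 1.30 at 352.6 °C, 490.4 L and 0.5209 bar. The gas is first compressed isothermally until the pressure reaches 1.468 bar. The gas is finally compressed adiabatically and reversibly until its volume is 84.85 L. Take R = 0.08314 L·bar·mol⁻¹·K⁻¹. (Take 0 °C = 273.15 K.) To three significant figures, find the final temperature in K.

Convert: T₁ = 625.8 K.
Isothermal, so P V is constant: T₂ = T₁; V₂ = V₁·(P₁/P₂) = 174.0 L.
Reversible adiabatic, γ = 1.30: T₃ = T₂·(V₂/V₃)^(γ−1) = 776.2 K; P₃ = P₂·(V₂/V₃)^γ = 3.734 bar.

T₃ ≈ 776 K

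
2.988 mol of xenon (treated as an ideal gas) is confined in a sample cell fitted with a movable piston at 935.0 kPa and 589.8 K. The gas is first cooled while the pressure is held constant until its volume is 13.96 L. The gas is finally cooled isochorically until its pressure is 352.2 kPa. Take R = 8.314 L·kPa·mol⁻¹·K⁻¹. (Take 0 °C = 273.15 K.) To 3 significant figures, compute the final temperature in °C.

T₃ ≈ -75.2 °C

From PV = nRT: V₁ = nRT₁/P₁ = 15.67 L.
P constant ⇒ V ∝ T: P₂ = P₁; T₂ = T₁·(V₂/V₁) = 525.4 K.
V constant ⇒ P ∝ T: V₃ = V₂; T₃ = T₂·(P₃/P₂) = 197.9 K.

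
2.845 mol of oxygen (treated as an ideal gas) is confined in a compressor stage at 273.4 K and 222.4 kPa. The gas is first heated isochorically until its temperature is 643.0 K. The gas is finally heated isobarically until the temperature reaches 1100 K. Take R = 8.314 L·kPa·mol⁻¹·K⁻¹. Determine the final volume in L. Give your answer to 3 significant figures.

V₃ ≈ 49.7 L

From PV = nRT: V₁ = nRT₁/P₁ = 29.08 L.
V constant ⇒ P ∝ T: V₂ = V₁; P₂ = P₁·(T₂/T₁) = 523.1 kPa.
Isobaric, so V/T is constant: P₃ = P₂; V₃ = V₂·(T₃/T₂) = 49.74 L.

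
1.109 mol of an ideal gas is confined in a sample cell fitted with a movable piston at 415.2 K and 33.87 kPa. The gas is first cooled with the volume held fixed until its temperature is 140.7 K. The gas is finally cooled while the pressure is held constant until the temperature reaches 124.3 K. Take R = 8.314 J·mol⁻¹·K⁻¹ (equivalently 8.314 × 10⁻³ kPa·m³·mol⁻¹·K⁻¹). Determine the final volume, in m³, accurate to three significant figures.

V₃ ≈ 0.0999 m³

From PV = nRT: V₁ = nRT₁/P₁ = 0.1130 m³.
V constant ⇒ P ∝ T: V₂ = V₁; P₂ = P₁·(T₂/T₁) = 11.48 kPa.
P constant ⇒ V ∝ T: P₃ = P₂; V₃ = V₂·(T₃/T₂) = 0.09985 m³.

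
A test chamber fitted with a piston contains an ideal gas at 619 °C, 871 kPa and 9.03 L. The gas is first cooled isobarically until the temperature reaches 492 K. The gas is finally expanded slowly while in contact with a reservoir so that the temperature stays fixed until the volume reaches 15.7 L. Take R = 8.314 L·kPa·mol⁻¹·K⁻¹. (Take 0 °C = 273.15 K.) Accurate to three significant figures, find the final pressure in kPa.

P₃ ≈ 276 kPa

Convert: T₁ = 892.1 K.
Isobaric, so V/T is constant: P₂ = P₁; V₂ = V₁·(T₂/T₁) = 4.980 L.
T constant ⇒ Boyle's law P V = const: T₃ = T₂; P₃ = P₂·(V₂/V₃) = 276.3 kPa.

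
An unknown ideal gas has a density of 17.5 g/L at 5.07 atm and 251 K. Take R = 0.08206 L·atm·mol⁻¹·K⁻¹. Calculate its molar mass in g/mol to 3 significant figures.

ρ = PM/(RT) ⇒ M = ρRT/P = (17.5 × 0.08206 × 251.0) / 5.07

M ≈ 71.1 g/mol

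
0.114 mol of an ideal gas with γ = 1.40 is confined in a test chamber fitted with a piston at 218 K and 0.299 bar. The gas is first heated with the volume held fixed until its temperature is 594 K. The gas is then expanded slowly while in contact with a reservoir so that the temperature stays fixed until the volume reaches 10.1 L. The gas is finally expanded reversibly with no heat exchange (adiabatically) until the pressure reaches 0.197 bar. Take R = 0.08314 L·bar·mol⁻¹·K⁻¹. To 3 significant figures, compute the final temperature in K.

From PV = nRT: V₁ = nRT₁/P₁ = 6.910 L.
V constant ⇒ P ∝ T: V₂ = V₁; P₂ = P₁·(T₂/T₁) = 0.8147 bar.
T constant ⇒ Boyle's law P V = const: T₃ = T₂; P₃ = P₂·(V₂/V₃) = 0.5574 bar.
Adiabatic (γ = 1.40), T V^(γ−1) and P V^γ constant: T₄ = T₃·(P₄/P₃)^((γ−1)/γ) = 441.3 K; V₄ = V₃·(P₃/P₄)^(1/γ) = 21.23 L.

T₄ ≈ 441 K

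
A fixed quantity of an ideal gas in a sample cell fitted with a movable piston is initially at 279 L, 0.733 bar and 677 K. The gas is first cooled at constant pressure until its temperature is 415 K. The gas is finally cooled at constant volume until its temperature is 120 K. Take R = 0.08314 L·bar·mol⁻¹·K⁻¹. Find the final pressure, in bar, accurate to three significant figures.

P₃ ≈ 0.212 bar

P constant ⇒ V ∝ T: P₂ = P₁; V₂ = V₁·(T₂/T₁) = 171.0 L.
V constant ⇒ P ∝ T: V₃ = V₂; P₃ = P₂·(T₃/T₂) = 0.2120 bar.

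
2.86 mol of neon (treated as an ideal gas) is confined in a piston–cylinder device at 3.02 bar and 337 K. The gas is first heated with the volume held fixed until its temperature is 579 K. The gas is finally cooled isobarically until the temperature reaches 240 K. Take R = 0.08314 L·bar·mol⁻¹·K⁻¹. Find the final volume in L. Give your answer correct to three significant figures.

V₃ ≈ 11.0 L

From PV = nRT: V₁ = nRT₁/P₁ = 26.53 L.
V constant ⇒ P ∝ T: V₂ = V₁; P₂ = P₁·(T₂/T₁) = 5.189 bar.
P constant ⇒ V ∝ T: P₃ = P₂; V₃ = V₂·(T₃/T₂) = 11.00 L.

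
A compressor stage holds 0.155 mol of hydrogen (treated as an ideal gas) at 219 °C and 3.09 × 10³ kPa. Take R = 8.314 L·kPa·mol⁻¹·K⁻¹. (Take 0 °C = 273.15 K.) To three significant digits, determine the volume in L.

V ≈ 0.205 L

Convert: T = 492.15 K.
PV = nRT ⇒ V = nRT/P = (0.155 × 8.314 × 492.15) / 3.09e+03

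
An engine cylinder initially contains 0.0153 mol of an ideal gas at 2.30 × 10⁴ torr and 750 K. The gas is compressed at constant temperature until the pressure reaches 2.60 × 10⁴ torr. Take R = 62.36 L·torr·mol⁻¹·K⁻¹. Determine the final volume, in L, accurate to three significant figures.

V₂ ≈ 0.0275 L

From PV = nRT: V₁ = nRT₁/P₁ = 0.03111 L.
T constant ⇒ Boyle's law P V = const: T₂ = T₁; V₂ = V₁·(P₁/P₂) = 0.02752 L.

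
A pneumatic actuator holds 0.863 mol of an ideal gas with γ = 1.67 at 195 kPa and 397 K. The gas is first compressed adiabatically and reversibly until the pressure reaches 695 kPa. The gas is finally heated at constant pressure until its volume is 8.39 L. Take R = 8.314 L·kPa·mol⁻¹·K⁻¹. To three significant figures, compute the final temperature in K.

From PV = nRT: V₁ = nRT₁/P₁ = 14.61 L.
Adiabatic (γ = 1.67), T V^(γ−1) and P V^γ constant: T₂ = T₁·(P₂/P₁)^((γ−1)/γ) = 661.0 K; V₂ = V₁·(P₁/P₂)^(1/γ) = 6.824 L.
P constant ⇒ V ∝ T: P₃ = P₂; T₃ = T₂·(V₃/V₂) = 812.7 K.

T₃ ≈ 813 K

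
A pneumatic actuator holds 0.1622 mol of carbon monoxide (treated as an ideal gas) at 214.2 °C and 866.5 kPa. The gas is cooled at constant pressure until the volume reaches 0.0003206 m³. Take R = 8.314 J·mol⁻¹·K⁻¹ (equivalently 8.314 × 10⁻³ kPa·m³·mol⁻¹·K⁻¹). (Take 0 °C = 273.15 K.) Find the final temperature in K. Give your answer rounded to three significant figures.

Convert: T₁ = 487.3 K.
From PV = nRT: V₁ = nRT₁/P₁ = 0.0007585 m³.
P constant ⇒ V ∝ T: P₂ = P₁; T₂ = T₁·(V₂/V₁) = 206.0 K.

T₂ ≈ 206 K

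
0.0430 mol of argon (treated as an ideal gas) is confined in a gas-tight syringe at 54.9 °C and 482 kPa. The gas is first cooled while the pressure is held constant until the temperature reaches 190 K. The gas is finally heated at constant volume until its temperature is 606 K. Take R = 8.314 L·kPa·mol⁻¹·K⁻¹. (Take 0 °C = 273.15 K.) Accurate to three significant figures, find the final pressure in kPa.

P₃ ≈ 1.54e+03 kPa

Convert: T₁ = 328.0 K.
From PV = nRT: V₁ = nRT₁/P₁ = 0.2433 L.
Isobaric, so V/T is constant: P₂ = P₁; V₂ = V₁·(T₂/T₁) = 0.1409 L.
Isochoric, so P/T is constant: V₃ = V₂; P₃ = P₂·(T₃/T₂) = 1537 kPa.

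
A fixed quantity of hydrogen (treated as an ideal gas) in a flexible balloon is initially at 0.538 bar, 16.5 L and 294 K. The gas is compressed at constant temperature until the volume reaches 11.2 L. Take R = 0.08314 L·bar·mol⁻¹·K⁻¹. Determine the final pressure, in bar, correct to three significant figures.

T constant ⇒ Boyle's law P V = const: T₂ = T₁; P₂ = P₁·(V₁/V₂) = 0.7926 bar.

P₂ ≈ 0.793 bar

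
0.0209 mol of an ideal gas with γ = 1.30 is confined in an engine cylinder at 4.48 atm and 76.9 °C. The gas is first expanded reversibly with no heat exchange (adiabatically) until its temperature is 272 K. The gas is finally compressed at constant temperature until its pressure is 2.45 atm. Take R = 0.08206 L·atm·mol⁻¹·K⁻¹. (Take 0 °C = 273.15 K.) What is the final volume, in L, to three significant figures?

Convert: T₁ = 350.0 K.
From PV = nRT: V₁ = nRT₁/P₁ = 0.1340 L.
Reversible adiabatic, γ = 1.30: P₂ = P₁·(T₂/T₁)^(γ/(γ−1)) = 1.501 atm; V₂ = V₁·(T₁/T₂)^(1/(γ−1)) = 0.3107 L.
Isothermal, so P V is constant: T₃ = T₂; V₃ = V₂·(P₂/P₃) = 0.1904 L.

V₃ ≈ 0.190 L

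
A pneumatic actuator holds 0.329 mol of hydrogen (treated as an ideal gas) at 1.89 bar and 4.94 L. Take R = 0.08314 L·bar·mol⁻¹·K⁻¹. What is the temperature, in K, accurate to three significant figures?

PV = nRT ⇒ T = PV/(nR) = (1.89 × 4.94) / (0.329 × 0.08314)

T ≈ 341 K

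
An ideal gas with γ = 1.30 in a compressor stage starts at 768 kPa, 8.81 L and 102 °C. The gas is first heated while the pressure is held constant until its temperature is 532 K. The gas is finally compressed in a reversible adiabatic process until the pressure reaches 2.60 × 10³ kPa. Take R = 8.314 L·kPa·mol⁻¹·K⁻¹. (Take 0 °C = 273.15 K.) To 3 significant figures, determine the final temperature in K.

Convert: T₁ = 375.1 K.
Isobaric, so V/T is constant: P₂ = P₁; V₂ = V₁·(T₂/T₁) = 12.49 L.
Adiabatic (γ = 1.30), T V^(γ−1) and P V^γ constant: T₃ = T₂·(P₃/P₂)^((γ−1)/γ) = 704.9 K; V₃ = V₂·(P₂/P₃)^(1/γ) = 4.890 L.

T₃ ≈ 705 K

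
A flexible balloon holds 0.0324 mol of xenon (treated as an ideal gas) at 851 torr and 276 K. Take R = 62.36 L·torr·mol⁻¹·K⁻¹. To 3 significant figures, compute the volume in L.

PV = nRT ⇒ V = nRT/P = (0.0324 × 62.36 × 276) / 851

V ≈ 0.655 L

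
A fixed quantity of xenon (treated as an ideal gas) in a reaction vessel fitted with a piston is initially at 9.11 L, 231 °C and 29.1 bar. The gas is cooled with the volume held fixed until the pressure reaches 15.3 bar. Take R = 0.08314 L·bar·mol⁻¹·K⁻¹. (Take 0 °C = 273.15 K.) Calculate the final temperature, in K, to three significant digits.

Convert: T₁ = 504.1 K.
Isochoric, so P/T is constant: V₂ = V₁; T₂ = T₁·(P₂/P₁) = 265.1 K.

T₂ ≈ 265 K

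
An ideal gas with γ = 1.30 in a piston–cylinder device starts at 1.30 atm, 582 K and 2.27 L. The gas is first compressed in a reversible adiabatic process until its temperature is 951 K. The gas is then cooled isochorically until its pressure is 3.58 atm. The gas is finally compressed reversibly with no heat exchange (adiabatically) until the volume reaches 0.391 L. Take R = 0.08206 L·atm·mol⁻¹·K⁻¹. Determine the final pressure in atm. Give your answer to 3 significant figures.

Adiabatic (γ = 1.30), T V^(γ−1) and P V^γ constant: P₂ = P₁·(T₂/T₁)^(γ/(γ−1)) = 10.92 atm; V₂ = V₁·(T₁/T₂)^(1/(γ−1)) = 0.4417 L.
Isochoric, so P/T is constant: V₃ = V₂; T₃ = T₂·(P₃/P₂) = 311.9 K.
Reversible adiabatic, γ = 1.30: T₄ = T₃·(V₃/V₄)^(γ−1) = 323.5 K; P₄ = P₃·(V₃/V₄)^γ = 4.195 atm.

P₄ ≈ 4.20 atm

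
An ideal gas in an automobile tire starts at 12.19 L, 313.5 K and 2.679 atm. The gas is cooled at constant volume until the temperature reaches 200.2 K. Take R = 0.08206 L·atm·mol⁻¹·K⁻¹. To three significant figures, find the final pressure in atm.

P₂ ≈ 1.71 atm

V constant ⇒ P ∝ T: V₂ = V₁; P₂ = P₁·(T₂/T₁) = 1.711 atm.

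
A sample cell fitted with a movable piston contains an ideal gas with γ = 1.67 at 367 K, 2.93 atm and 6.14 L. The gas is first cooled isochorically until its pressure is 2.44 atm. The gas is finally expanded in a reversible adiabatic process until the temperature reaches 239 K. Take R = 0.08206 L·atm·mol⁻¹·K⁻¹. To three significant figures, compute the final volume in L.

Isochoric, so P/T is constant: V₂ = V₁; T₂ = T₁·(P₂/P₁) = 305.6 K.
Adiabatic (γ = 1.67), T V^(γ−1) and P V^γ constant: P₃ = P₂·(T₃/T₂)^(γ/(γ−1)) = 1.322 atm; V₃ = V₂·(T₂/T₃)^(1/(γ−1)) = 8.863 L.

V₃ ≈ 8.86 L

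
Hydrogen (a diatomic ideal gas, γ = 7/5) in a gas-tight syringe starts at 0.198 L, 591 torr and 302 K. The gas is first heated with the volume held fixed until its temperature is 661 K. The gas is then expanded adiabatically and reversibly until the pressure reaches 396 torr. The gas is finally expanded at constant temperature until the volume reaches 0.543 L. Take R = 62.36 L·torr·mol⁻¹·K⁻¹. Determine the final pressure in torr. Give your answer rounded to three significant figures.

V constant ⇒ P ∝ T: V₂ = V₁; P₂ = P₁·(T₂/T₁) = 1294 torr.
Reversible adiabatic, γ = 7/5: T₃ = T₂·(P₃/P₂)^((γ−1)/γ) = 471.3 K; V₃ = V₂·(P₂/P₃)^(1/γ) = 0.4612 L.
Isothermal, so P V is constant: T₄ = T₃; P₄ = P₃·(V₃/V₄) = 336.3 torr.

P₄ ≈ 336 torr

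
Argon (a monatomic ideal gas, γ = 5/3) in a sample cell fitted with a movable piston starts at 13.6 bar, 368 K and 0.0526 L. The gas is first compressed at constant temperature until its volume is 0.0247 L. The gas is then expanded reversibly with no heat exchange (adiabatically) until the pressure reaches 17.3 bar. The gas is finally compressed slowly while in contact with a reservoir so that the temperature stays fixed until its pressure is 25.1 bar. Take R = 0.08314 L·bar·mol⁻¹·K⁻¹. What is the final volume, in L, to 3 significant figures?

T constant ⇒ Boyle's law P V = const: T₂ = T₁; P₂ = P₁·(V₁/V₂) = 28.96 bar.
Adiabatic (γ = 5/3), T V^(γ−1) and P V^γ constant: T₃ = T₂·(P₃/P₂)^((γ−1)/γ) = 299.5 K; V₃ = V₂·(P₂/P₃)^(1/γ) = 0.03365 L.
Isothermal, so P V is constant: T₄ = T₃; V₄ = V₃·(P₃/P₄) = 0.02319 L.

V₄ ≈ 0.0232 L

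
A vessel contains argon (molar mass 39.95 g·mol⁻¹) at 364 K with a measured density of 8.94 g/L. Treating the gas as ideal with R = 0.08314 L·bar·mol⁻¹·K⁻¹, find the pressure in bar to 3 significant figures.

ρ = PM/(RT) ⇒ P = ρRT/M = (8.94 × 0.08314 × 364.0) / 39.95

P ≈ 6.77 bar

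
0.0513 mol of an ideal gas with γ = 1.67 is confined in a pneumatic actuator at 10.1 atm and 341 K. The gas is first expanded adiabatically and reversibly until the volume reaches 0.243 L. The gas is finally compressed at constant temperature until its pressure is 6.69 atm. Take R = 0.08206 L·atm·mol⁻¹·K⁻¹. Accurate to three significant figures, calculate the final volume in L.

V₃ ≈ 0.150 L

From PV = nRT: V₁ = nRT₁/P₁ = 0.1421 L.
Adiabatic (γ = 1.67), T V^(γ−1) and P V^γ constant: T₂ = T₁·(V₁/V₂)^(γ−1) = 238.1 K; P₂ = P₁·(V₁/V₂)^γ = 4.124 atm.
Isothermal, so P V is constant: T₃ = T₂; V₃ = V₂·(P₂/P₃) = 0.1498 L.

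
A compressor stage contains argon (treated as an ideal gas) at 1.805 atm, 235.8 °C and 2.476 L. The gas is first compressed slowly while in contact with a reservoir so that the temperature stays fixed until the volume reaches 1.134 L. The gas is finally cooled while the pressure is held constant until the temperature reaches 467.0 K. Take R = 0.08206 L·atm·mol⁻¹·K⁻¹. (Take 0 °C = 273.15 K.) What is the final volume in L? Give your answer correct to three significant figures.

V₃ ≈ 1.04 L

Convert: T₁ = 508.9 K.
Isothermal, so P V is constant: T₂ = T₁; P₂ = P₁·(V₁/V₂) = 3.941 atm.
Isobaric, so V/T is constant: P₃ = P₂; V₃ = V₂·(T₃/T₂) = 1.041 L.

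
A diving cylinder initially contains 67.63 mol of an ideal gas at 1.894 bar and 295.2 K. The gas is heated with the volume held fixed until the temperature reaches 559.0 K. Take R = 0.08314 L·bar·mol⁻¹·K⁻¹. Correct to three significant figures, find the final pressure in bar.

P₂ ≈ 3.59 bar

From PV = nRT: V₁ = nRT₁/P₁ = 876.4 L.
Isochoric, so P/T is constant: V₂ = V₁; P₂ = P₁·(T₂/T₁) = 3.587 bar.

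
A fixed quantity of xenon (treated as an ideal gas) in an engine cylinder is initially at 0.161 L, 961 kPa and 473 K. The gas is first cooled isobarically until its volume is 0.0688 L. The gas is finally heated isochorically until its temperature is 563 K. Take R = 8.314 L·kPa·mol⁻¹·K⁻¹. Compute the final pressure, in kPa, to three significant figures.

Isobaric, so V/T is constant: P₂ = P₁; T₂ = T₁·(V₂/V₁) = 202.1 K.
Isochoric, so P/T is constant: V₃ = V₂; P₃ = P₂·(T₃/T₂) = 2677 kPa.

P₃ ≈ 2.68e+03 kPa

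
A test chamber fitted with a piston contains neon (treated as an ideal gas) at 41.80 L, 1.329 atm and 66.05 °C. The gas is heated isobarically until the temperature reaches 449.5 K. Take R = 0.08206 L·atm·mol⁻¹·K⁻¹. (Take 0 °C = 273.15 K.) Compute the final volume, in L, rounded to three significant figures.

Convert: T₁ = 339.2 K.
P constant ⇒ V ∝ T: P₂ = P₁; V₂ = V₁·(T₂/T₁) = 55.39 L.

V₂ ≈ 55.4 L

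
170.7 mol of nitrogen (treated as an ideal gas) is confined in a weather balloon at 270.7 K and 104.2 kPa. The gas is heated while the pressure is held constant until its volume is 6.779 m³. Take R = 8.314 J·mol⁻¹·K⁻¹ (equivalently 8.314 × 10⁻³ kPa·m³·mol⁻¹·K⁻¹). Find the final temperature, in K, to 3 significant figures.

From PV = nRT: V₁ = nRT₁/P₁ = 3.687 m³.
P constant ⇒ V ∝ T: P₂ = P₁; T₂ = T₁·(V₂/V₁) = 497.7 K.

T₂ ≈ 498 K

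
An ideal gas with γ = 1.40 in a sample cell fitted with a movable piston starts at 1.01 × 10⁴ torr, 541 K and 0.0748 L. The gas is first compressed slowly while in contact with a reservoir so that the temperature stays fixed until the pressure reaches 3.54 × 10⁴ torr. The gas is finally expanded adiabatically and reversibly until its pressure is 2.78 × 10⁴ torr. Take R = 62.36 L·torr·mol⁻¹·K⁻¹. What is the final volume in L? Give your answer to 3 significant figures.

Isothermal, so P V is constant: T₂ = T₁; V₂ = V₁·(P₁/P₂) = 0.02134 L.
Reversible adiabatic, γ = 1.40: T₃ = T₂·(P₃/P₂)^((γ−1)/γ) = 504.9 K; V₃ = V₂·(P₂/P₃)^(1/γ) = 0.02536 L.

V₃ ≈ 0.0254 L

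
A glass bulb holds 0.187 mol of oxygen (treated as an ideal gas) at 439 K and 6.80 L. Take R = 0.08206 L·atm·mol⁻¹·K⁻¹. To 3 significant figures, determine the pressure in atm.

P ≈ 0.991 atm

PV = nRT ⇒ P = nRT/V = (0.187 × 0.08206 × 439) / 6.80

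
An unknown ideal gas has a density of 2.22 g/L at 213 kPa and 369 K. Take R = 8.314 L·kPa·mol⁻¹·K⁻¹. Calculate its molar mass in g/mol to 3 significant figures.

M ≈ 32.0 g/mol

ρ = PM/(RT) ⇒ M = ρRT/P = (2.22 × 8.314 × 369.0) / 213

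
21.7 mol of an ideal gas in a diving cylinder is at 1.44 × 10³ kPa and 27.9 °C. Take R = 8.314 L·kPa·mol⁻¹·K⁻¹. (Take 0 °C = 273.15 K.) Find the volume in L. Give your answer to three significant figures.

Convert: T = 301.05 K.
PV = nRT ⇒ V = nRT/P = (21.7 × 8.314 × 301.05) / 1.44e+03

V ≈ 37.7 L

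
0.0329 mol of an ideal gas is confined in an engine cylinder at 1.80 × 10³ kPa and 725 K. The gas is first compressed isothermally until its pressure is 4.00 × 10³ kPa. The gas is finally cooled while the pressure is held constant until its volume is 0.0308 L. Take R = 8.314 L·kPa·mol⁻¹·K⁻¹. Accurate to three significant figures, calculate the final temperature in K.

T₃ ≈ 450 K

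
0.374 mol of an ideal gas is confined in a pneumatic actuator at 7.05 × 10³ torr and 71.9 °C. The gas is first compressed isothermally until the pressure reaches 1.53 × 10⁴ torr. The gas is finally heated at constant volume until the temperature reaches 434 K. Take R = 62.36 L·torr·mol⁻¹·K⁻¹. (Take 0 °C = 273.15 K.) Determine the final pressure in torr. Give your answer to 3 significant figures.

P₃ ≈ 1.92e+04 torr

Convert: T₁ = 345.0 K.
From PV = nRT: V₁ = nRT₁/P₁ = 1.141 L.
Isothermal, so P V is constant: T₂ = T₁; V₂ = V₁·(P₁/P₂) = 0.5260 L.
V constant ⇒ P ∝ T: V₃ = V₂; P₃ = P₂·(T₃/T₂) = 1.924e+04 torr.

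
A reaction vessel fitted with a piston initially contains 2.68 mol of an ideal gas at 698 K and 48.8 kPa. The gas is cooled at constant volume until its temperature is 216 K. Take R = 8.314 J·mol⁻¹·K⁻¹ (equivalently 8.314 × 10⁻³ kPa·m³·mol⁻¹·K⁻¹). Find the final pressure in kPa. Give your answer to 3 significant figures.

From PV = nRT: V₁ = nRT₁/P₁ = 0.3187 m³.
Isochoric, so P/T is constant: V₂ = V₁; P₂ = P₁·(T₂/T₁) = 15.10 kPa.

P₂ ≈ 15.1 kPa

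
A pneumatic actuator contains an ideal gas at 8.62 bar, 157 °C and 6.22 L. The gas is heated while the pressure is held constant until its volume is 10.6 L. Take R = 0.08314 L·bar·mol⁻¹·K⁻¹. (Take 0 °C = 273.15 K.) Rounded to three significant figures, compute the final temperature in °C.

Convert: T₁ = 430.1 K.
P constant ⇒ V ∝ T: P₂ = P₁; T₂ = T₁·(V₂/V₁) = 733.1 K.

T₂ ≈ 460 °C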